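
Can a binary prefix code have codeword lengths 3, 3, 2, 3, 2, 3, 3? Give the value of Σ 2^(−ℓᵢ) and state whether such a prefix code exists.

With common denominator 2^3 = 8: Σ 2^(−ℓᵢ) = 1/8 + 1/8 + 2/8 + 1/8 + 2/8 + 1/8 + 1/8 = 9/8 = 1.125.
Kraft's inequality requires Σ ≤ 1; here Σ = 1.125 > 1, so no such prefix code exists.

1.125; no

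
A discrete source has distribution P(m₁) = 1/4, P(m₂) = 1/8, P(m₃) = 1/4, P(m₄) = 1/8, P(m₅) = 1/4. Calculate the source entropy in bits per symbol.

2.25 bits

Each probability is a power of 1/2, so log₂(1/p) is an integer.
H = Σ p·log₂(1/p) = 1/4·2 + 1/8·3 + 1/4·2 + 1/8·3 + 1/4·2 = 2.25 bits.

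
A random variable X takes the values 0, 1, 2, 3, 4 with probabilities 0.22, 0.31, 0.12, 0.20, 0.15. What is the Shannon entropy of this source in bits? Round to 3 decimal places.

H = −Σ pᵢ log₂ pᵢ.
−0.22·log₂(0.22) = 0.4806
−0.31·log₂(0.31) = 0.5238
−0.12·log₂(0.12) = 0.3671
−0.20·log₂(0.20) = 0.4644
−0.15·log₂(0.15) = 0.4105
Sum ≈ 2.2464 → 2.246 bits.

2.246 bits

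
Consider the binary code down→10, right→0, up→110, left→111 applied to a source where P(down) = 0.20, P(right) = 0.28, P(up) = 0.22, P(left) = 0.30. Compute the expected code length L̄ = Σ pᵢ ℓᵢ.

L̄ = Σ pᵢ·ℓᵢ = 0.20·2 + 0.28·1 + 0.22·3 + 0.30·3 = 2.24 bits/symbol.

2.24 bits/symbol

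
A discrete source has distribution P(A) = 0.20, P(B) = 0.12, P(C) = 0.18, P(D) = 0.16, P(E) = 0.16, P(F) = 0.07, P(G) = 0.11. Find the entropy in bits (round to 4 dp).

2.7416 bits

H = −Σ pᵢ log₂ pᵢ.
−0.20·log₂(0.20) = 0.4644
−0.12·log₂(0.12) = 0.3671
−0.18·log₂(0.18) = 0.4453
−0.16·log₂(0.16) = 0.4230
−0.16·log₂(0.16) = 0.4230
−0.07·log₂(0.07) = 0.2686
−0.11·log₂(0.11) = 0.3503
Sum ≈ 2.7416 → 2.7416 bits.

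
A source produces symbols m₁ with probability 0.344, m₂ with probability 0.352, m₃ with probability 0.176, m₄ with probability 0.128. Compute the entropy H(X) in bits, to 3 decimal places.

1.881 bits

H = −Σ pᵢ log₂ pᵢ.
−0.344·log₂(0.344) = 0.5296
−0.352·log₂(0.352) = 0.5302
−0.176·log₂(0.176) = 0.4411
−0.128·log₂(0.128) = 0.3796
Sum ≈ 1.8806 → 1.881 bits.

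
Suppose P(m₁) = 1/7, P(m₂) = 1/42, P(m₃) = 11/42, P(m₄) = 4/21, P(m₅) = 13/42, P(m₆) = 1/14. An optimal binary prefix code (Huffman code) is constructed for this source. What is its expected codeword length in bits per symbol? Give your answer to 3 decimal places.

2.333 bits/symbol

Repeatedly combine the two least-probable nodes; the expected code length is the sum of the merged weights.
merge 1/42 + 1/14 → 2/21
merge 2/21 + 1/7 → 5/21
merge 4/21 + 5/21 → 3/7
merge 11/42 + 13/42 → 4/7
merge 3/7 + 4/7 → 1
L = 2/21 + 5/21 + 3/7 + 4/7 + 1 = 7/3 ≈ 2.333 bits/symbol.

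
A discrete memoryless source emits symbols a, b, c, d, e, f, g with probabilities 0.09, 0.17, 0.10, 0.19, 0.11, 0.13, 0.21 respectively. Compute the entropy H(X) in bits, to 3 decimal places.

H = −Σ pᵢ log₂ pᵢ.
−0.09·log₂(0.09) = 0.3127
−0.17·log₂(0.17) = 0.4346
−0.10·log₂(0.10) = 0.3322
−0.19·log₂(0.19) = 0.4552
−0.11·log₂(0.11) = 0.3503
−0.13·log₂(0.13) = 0.3826
−0.21·log₂(0.21) = 0.4728
Sum ≈ 2.7404 → 2.740 bits.

2.740 bits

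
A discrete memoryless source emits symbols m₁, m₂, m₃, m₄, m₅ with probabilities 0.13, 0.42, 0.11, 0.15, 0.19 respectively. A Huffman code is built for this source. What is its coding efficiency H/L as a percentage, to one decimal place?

Entropy H = −Σ p log₂ p ≈ 2.1243 bits.
Huffman merges: 11/100+13/100→6/25; 3/20+19/100→17/50; 6/25+17/50→29/50; 21/50+29/50→1. L = 54/25 ≈ 2.1600.
Efficiency = H/L = 2.1243/2.1600 = 98.3%.

98.3%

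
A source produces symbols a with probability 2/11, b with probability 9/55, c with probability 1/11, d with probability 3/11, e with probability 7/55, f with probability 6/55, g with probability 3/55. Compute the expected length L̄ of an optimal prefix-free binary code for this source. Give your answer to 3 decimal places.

2.691 bits/symbol

Repeatedly combine the two least-probable nodes; the expected code length is the sum of the merged weights.
merge 3/55 + 1/11 → 8/55
merge 6/55 + 7/55 → 13/55
merge 8/55 + 9/55 → 17/55
merge 2/11 + 13/55 → 23/55
merge 3/11 + 17/55 → 32/55
merge 23/55 + 32/55 → 1
L = 8/55 + 13/55 + 17/55 + 23/55 + 32/55 + 1 = 148/55 ≈ 2.691 bits/symbol.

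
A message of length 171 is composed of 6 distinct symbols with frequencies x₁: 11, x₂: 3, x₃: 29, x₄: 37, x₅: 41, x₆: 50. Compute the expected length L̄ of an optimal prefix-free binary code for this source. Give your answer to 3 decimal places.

Probabilities are the counts divided by 171.
Repeatedly combine the two least-probable nodes; the expected code length is the sum of the merged weights.
merge 1/57 + 11/171 → 14/171
merge 14/171 + 29/171 → 43/171
merge 37/171 + 41/171 → 26/57
merge 43/171 + 50/171 → 31/57
merge 26/57 + 31/57 → 1
L = 14/171 + 43/171 + 26/57 + 31/57 + 1 = 7/3 ≈ 2.333 bits/symbol.

2.333 bits/symbol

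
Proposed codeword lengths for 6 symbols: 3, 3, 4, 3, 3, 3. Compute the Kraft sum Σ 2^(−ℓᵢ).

0.6875

With common denominator 2^4 = 16: Σ 2^(−ℓᵢ) = 2/16 + 2/16 + 1/16 + 2/16 + 2/16 + 2/16 = 11/16 = 0.6875.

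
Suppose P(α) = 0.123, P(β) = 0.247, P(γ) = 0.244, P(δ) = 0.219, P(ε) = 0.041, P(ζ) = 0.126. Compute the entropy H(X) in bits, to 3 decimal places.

2.412 bits

H = −Σ pᵢ log₂ pᵢ.
−0.123·log₂(0.123) = 0.3719
−0.247·log₂(0.247) = 0.4983
−0.244·log₂(0.244) = 0.4966
−0.219·log₂(0.219) = 0.4798
−0.041·log₂(0.041) = 0.1889
−0.126·log₂(0.126) = 0.3766
Sum ≈ 2.4120 → 2.412 bits.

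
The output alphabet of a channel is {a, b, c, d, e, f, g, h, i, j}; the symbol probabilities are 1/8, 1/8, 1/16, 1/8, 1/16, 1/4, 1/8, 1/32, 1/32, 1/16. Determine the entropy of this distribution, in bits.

3.0625 bits

Each probability is a power of 1/2, so log₂(1/p) is an integer.
H = Σ p·log₂(1/p) = 1/8·3 + 1/8·3 + 1/16·4 + 1/8·3 + 1/16·4 + 1/4·2 + 1/8·3 + 1/32·5 + 1/32·5 + 1/16·4 = 3.0625 bits.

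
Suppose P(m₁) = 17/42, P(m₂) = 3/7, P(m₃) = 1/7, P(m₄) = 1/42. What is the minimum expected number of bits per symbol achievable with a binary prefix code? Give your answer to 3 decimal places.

1.738 bits/symbol

Repeatedly combine the two least-probable nodes; the expected code length is the sum of the merged weights.
merge 1/42 + 1/7 → 1/6
merge 1/6 + 17/42 → 4/7
merge 3/7 + 4/7 → 1
L = 1/6 + 4/7 + 1 = 73/42 ≈ 1.738 bits/symbol.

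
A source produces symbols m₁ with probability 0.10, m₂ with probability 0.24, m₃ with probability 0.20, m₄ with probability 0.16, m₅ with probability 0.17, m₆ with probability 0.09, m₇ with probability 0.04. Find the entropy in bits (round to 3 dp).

2.647 bits

H = −Σ pᵢ log₂ pᵢ.
−0.10·log₂(0.10) = 0.3322
−0.24·log₂(0.24) = 0.4941
−0.20·log₂(0.20) = 0.4644
−0.16·log₂(0.16) = 0.4230
−0.17·log₂(0.17) = 0.4346
−0.09·log₂(0.09) = 0.3127
−0.04·log₂(0.04) = 0.1858
Sum ≈ 2.6467 → 2.647 bits.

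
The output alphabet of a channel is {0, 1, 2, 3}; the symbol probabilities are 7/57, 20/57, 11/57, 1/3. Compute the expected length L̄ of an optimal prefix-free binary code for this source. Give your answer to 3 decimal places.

1.965 bits/symbol

Repeatedly combine the two least-probable nodes; the expected code length is the sum of the merged weights.
merge 7/57 + 11/57 → 6/19
merge 6/19 + 1/3 → 37/57
merge 20/57 + 37/57 → 1
L = 6/19 + 37/57 + 1 = 112/57 ≈ 1.965 bits/symbol.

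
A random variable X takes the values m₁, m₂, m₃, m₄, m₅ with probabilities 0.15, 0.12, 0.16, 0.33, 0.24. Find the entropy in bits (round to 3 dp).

H = −Σ pᵢ log₂ pᵢ.
−0.15·log₂(0.15) = 0.4105
−0.12·log₂(0.12) = 0.3671
−0.16·log₂(0.16) = 0.4230
−0.33·log₂(0.33) = 0.5278
−0.24·log₂(0.24) = 0.4941
Sum ≈ 2.2226 → 2.223 bits.

2.223 bits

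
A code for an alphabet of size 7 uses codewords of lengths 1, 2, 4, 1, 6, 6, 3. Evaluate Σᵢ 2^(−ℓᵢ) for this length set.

1.46875

With common denominator 2^6 = 64: Σ 2^(−ℓᵢ) = 32/64 + 16/64 + 4/64 + 32/64 + 1/64 + 1/64 + 8/64 = 94/64 = 1.46875.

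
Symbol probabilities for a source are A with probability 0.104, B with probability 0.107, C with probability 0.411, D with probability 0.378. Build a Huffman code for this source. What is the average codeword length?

1.8 bits/symbol

Repeatedly combine the two least-probable nodes; the expected code length is the sum of the merged weights.
merge 13/125 + 107/1000 → 211/1000
merge 211/1000 + 189/500 → 589/1000
merge 411/1000 + 589/1000 → 1
L = 211/1000 + 589/1000 + 1 = 9/5 = 1.8 bits/symbol.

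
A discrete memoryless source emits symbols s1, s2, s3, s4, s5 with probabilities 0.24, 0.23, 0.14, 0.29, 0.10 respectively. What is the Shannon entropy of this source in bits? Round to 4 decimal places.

2.2290 bits

H = −Σ pᵢ log₂ pᵢ.
−0.24·log₂(0.24) = 0.4941
−0.23·log₂(0.23) = 0.4877
−0.14·log₂(0.14) = 0.3971
−0.29·log₂(0.29) = 0.5179
−0.10·log₂(0.10) = 0.3322
Sum ≈ 2.2290 → 2.2290 bits.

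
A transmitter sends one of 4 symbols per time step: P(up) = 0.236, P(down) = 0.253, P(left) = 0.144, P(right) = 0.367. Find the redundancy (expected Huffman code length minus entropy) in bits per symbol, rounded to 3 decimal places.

Entropy H = −Σ p log₂ p ≈ 1.9266 bits.
Huffman merges: 18/125+59/250→19/50; 253/1000+367/1000→31/50; 19/50+31/50→1. L = 2 ≈ 2.0000.
L − H = 2.0000 − 1.9266 = 0.073 bits.

0.073 bits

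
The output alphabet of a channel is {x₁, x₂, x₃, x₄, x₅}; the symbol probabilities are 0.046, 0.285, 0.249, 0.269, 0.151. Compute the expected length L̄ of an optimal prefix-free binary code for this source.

2.197 bits/symbol

Repeatedly combine the two least-probable nodes; the expected code length is the sum of the merged weights.
merge 23/500 + 151/1000 → 197/1000
merge 197/1000 + 249/1000 → 223/500
merge 269/1000 + 57/200 → 277/500
merge 223/500 + 277/500 → 1
L = 197/1000 + 223/500 + 277/500 + 1 = 2197/1000 = 2.197 bits/symbol.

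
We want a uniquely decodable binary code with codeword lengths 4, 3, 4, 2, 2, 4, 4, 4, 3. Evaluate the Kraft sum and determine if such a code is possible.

With common denominator 2^4 = 16: Σ 2^(−ℓᵢ) = 1/16 + 2/16 + 1/16 + 4/16 + 4/16 + 1/16 + 1/16 + 1/16 + 2/16 = 17/16 = 1.0625.
Kraft's inequality requires Σ ≤ 1; here Σ = 1.0625 > 1, so no such prefix code exists.

1.0625; no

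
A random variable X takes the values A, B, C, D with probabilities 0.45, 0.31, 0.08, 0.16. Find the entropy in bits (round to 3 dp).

1.757 bits

H = −Σ pᵢ log₂ pᵢ.
−0.45·log₂(0.45) = 0.5184
−0.31·log₂(0.31) = 0.5238
−0.08·log₂(0.08) = 0.2915
−0.16·log₂(0.16) = 0.4230
Sum ≈ 1.7567 → 1.757 bits.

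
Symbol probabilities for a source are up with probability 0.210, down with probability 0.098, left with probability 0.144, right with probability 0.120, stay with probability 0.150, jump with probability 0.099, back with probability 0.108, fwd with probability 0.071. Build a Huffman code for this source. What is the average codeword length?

Repeatedly combine the two least-probable nodes; the expected code length is the sum of the merged weights.
merge 71/1000 + 49/500 → 169/1000
merge 99/1000 + 27/250 → 207/1000
merge 3/25 + 18/125 → 33/125
merge 3/20 + 169/1000 → 319/1000
merge 207/1000 + 21/100 → 417/1000
merge 33/125 + 319/1000 → 583/1000
merge 417/1000 + 583/1000 → 1
L = 169/1000 + 207/1000 + 33/125 + 319/1000 + 417/1000 + 583/1000 + 1 = 2959/1000 = 2.959 bits/symbol.

2.959 bits/symbol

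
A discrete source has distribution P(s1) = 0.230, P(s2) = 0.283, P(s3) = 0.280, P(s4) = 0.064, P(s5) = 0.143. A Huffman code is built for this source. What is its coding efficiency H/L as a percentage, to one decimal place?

Entropy H = −Σ p log₂ p ≈ 2.1723 bits.
Huffman merges: 8/125+143/1000→207/1000; 207/1000+23/100→437/1000; 7/25+283/1000→563/1000; 437/1000+563/1000→1. L = 2207/1000 ≈ 2.2070.
Efficiency = H/L = 2.1723/2.2070 = 98.4%.

98.4%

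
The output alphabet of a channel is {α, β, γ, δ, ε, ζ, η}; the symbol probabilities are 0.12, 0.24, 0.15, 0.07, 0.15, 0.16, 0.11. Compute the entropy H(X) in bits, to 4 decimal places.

H = −Σ pᵢ log₂ pᵢ.
−0.12·log₂(0.12) = 0.3671
−0.24·log₂(0.24) = 0.4941
−0.15·log₂(0.15) = 0.4105
−0.07·log₂(0.07) = 0.2686
−0.15·log₂(0.15) = 0.4105
−0.16·log₂(0.16) = 0.4230
−0.11·log₂(0.11) = 0.3503
Sum ≈ 2.7242 → 2.7242 bits.

2.7242 bits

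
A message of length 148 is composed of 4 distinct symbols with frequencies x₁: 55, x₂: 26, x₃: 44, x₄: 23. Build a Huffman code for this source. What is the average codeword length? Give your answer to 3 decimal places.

1.959 bits/symbol

Probabilities are the counts divided by 148.
Repeatedly combine the two least-probable nodes; the expected code length is the sum of the merged weights.
merge 23/148 + 13/74 → 49/148
merge 11/37 + 49/148 → 93/148
merge 55/148 + 93/148 → 1
L = 49/148 + 93/148 + 1 = 145/74 ≈ 1.959 bits/symbol.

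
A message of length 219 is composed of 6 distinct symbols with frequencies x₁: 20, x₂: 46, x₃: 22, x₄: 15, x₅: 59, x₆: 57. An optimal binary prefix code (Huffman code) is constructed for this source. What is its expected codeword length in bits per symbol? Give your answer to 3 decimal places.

2.420 bits/symbol

Probabilities are the counts divided by 219.
Repeatedly combine the two least-probable nodes; the expected code length is the sum of the merged weights.
merge 5/73 + 20/219 → 35/219
merge 22/219 + 35/219 → 19/73
merge 46/219 + 19/73 → 103/219
merge 19/73 + 59/219 → 116/219
merge 103/219 + 116/219 → 1
L = 35/219 + 19/73 + 103/219 + 116/219 + 1 = 530/219 ≈ 2.420 bits/symbol.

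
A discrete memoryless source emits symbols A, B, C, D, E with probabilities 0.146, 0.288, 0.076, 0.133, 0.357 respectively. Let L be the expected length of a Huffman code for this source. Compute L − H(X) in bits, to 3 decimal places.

0.084 bits

Entropy H = −Σ p log₂ p ≈ 2.1227 bits.
Huffman merges: 19/250+133/1000→209/1000; 73/500+209/1000→71/200; 36/125+71/200→643/1000; 357/1000+643/1000→1. L = 2207/1000 ≈ 2.2070.
L − H = 2.2070 − 2.1227 = 0.084 bits.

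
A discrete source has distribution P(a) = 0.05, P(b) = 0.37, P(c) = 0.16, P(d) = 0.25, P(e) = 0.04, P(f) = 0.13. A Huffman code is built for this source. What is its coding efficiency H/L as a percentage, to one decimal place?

96.9%

Entropy H = −Σ p log₂ p ≈ 2.2382 bits.
Huffman merges: 1/25+1/20→9/100; 9/100+13/100→11/50; 4/25+11/50→19/50; 1/4+37/100→31/50; 19/50+31/50→1. L = 231/100 ≈ 2.3100.
Efficiency = H/L = 2.2382/2.3100 = 96.9%.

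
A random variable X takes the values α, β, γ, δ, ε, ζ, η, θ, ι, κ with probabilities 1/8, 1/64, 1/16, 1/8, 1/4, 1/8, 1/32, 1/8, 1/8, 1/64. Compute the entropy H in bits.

Each probability is a power of 1/2, so log₂(1/p) is an integer.
H = Σ p·log₂(1/p) = 1/8·3 + 1/64·6 + 1/16·4 + 1/8·3 + 1/4·2 + 1/8·3 + 1/32·5 + 1/8·3 + 1/8·3 + 1/64·6 = 2.96875 bits.

2.96875 bits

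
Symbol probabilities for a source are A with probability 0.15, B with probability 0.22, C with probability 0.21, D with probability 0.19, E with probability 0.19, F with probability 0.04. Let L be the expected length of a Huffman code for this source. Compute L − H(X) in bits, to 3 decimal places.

Entropy H = −Σ p log₂ p ≈ 2.4601 bits.
Huffman merges: 1/25+3/20→19/100; 19/100+19/100→19/50; 19/100+21/100→2/5; 11/50+19/50→3/5; 2/5+3/5→1. L = 257/100 ≈ 2.5700.
L − H = 2.5700 − 2.4601 = 0.110 bits.

0.110 bits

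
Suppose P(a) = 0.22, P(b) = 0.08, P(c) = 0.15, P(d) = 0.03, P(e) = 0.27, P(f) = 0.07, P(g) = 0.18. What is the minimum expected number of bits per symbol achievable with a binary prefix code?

Repeatedly combine the two least-probable nodes; the expected code length is the sum of the merged weights.
merge 3/100 + 7/100 → 1/10
merge 2/25 + 1/10 → 9/50
merge 3/20 + 9/50 → 33/100
merge 9/50 + 11/50 → 2/5
merge 27/100 + 33/100 → 3/5
merge 2/5 + 3/5 → 1
L = 1/10 + 9/50 + 33/100 + 2/5 + 3/5 + 1 = 261/100 = 2.61 bits/symbol.

2.61 bits/symbol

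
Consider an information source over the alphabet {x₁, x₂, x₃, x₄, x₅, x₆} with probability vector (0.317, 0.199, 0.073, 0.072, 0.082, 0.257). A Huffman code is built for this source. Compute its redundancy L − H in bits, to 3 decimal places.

Entropy H = −Σ p log₂ p ≈ 2.3375 bits.
Huffman merges: 9/125+73/1000→29/200; 41/500+29/200→227/1000; 199/1000+227/1000→213/500; 257/1000+317/1000→287/500; 213/500+287/500→1. L = 593/250 ≈ 2.3720.
L − H = 2.3720 − 2.3375 = 0.035 bits.

0.035 bits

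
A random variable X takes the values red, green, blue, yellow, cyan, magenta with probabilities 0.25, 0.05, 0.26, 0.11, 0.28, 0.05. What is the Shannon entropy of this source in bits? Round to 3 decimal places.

H = −Σ pᵢ log₂ pᵢ.
−0.25·log₂(0.25) = 0.5000
−0.05·log₂(0.05) = 0.2161
−0.26·log₂(0.26) = 0.5053
−0.11·log₂(0.11) = 0.3503
−0.28·log₂(0.28) = 0.5142
−0.05·log₂(0.05) = 0.2161
Sum ≈ 2.3020 → 2.302 bits.

2.302 bits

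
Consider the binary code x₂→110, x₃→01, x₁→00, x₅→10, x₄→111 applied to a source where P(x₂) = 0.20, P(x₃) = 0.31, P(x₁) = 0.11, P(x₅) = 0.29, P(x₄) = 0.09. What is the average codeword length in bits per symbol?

L̄ = Σ pᵢ·ℓᵢ = 0.20·3 + 0.31·2 + 0.11·2 + 0.29·2 + 0.09·3 = 2.29 bits/symbol.

2.29 bits/symbol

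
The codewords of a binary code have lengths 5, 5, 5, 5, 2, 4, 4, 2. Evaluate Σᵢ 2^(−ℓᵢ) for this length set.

0.75

With common denominator 2^5 = 32: Σ 2^(−ℓᵢ) = 1/32 + 1/32 + 1/32 + 1/32 + 8/32 + 2/32 + 2/32 + 8/32 = 24/32 = 0.75.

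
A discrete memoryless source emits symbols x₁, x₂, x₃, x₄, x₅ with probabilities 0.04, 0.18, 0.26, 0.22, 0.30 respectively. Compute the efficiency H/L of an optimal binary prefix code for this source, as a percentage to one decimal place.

Entropy H = −Σ p log₂ p ≈ 2.1380 bits.
Huffman merges: 1/25+9/50→11/50; 11/50+11/50→11/25; 13/50+3/10→14/25; 11/25+14/25→1. L = 111/50 ≈ 2.2200.
Efficiency = H/L = 2.1380/2.2200 = 96.3%.

96.3%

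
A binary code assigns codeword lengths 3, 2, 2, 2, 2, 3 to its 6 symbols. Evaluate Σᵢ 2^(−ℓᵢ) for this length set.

With common denominator 2^3 = 8: Σ 2^(−ℓᵢ) = 1/8 + 2/8 + 2/8 + 2/8 + 2/8 + 1/8 = 10/8 = 1.25.

1.25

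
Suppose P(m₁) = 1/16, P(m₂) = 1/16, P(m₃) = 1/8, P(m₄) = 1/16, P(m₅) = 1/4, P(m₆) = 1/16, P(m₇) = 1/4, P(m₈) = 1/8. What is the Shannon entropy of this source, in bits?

Each probability is a power of 1/2, so log₂(1/p) is an integer.
H = Σ p·log₂(1/p) = 1/16·4 + 1/16·4 + 1/8·3 + 1/16·4 + 1/4·2 + 1/16·4 + 1/4·2 + 1/8·3 = 2.75 bits.

2.75 bits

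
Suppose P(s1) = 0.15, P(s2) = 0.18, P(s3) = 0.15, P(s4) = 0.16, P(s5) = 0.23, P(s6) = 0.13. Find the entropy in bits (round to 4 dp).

2.5597 bits

H = −Σ pᵢ log₂ pᵢ.
−0.15·log₂(0.15) = 0.4105
−0.18·log₂(0.18) = 0.4453
−0.15·log₂(0.15) = 0.4105
−0.16·log₂(0.16) = 0.4230
−0.23·log₂(0.23) = 0.4877
−0.13·log₂(0.13) = 0.3826
Sum ≈ 2.5597 → 2.5597 bits.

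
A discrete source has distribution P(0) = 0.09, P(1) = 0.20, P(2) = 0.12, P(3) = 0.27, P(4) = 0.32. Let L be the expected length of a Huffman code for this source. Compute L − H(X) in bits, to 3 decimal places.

0.030 bits

Entropy H = −Σ p log₂ p ≈ 2.1802 bits.
Huffman merges: 9/100+3/25→21/100; 1/5+21/100→41/100; 27/100+8/25→59/100; 41/100+59/100→1. L = 221/100 ≈ 2.2100.
L − H = 2.2100 − 2.1802 = 0.030 bits.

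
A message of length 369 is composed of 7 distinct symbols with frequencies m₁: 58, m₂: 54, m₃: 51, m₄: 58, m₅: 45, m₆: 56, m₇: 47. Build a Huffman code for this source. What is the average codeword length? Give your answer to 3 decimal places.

2.843 bits/symbol

Probabilities are the counts divided by 369.
Repeatedly combine the two least-probable nodes; the expected code length is the sum of the merged weights.
merge 5/41 + 47/369 → 92/369
merge 17/123 + 6/41 → 35/123
merge 56/369 + 58/369 → 38/123
merge 58/369 + 92/369 → 50/123
merge 35/123 + 38/123 → 73/123
merge 50/123 + 73/123 → 1
L = 92/369 + 35/123 + 38/123 + 50/123 + 73/123 + 1 = 1049/369 ≈ 2.843 bits/symbol.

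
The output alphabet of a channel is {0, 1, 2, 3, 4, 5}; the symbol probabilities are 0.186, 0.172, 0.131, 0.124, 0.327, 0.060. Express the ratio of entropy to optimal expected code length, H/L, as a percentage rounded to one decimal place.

97.2%

Entropy H = −Σ p log₂ p ≈ 2.4166 bits.
Huffman merges: 3/50+31/250→23/125; 131/1000+43/250→303/1000; 23/125+93/500→37/100; 303/1000+327/1000→63/100; 37/100+63/100→1. L = 2487/1000 ≈ 2.4870.
Efficiency = H/L = 2.4166/2.4870 = 97.2%.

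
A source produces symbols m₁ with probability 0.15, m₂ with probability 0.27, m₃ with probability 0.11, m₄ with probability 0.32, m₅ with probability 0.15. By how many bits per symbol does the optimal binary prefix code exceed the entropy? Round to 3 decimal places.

0.053 bits

Entropy H = −Σ p log₂ p ≈ 2.2074 bits.
Huffman merges: 11/100+3/20→13/50; 3/20+13/50→41/100; 27/100+8/25→59/100; 41/100+59/100→1. L = 113/50 ≈ 2.2600.
L − H = 2.2600 − 2.2074 = 0.053 bits.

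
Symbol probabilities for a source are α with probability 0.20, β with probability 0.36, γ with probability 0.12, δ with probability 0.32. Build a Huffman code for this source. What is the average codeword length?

1.96 bits/symbol

Repeatedly combine the two least-probable nodes; the expected code length is the sum of the merged weights.
merge 3/25 + 1/5 → 8/25
merge 8/25 + 8/25 → 16/25
merge 9/25 + 16/25 → 1
L = 8/25 + 16/25 + 1 = 49/25 = 1.96 bits/symbol.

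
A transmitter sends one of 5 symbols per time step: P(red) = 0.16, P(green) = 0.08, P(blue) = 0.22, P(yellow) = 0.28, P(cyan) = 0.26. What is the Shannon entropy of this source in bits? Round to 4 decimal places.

H = −Σ pᵢ log₂ pᵢ.
−0.16·log₂(0.16) = 0.4230
−0.08·log₂(0.08) = 0.2915
−0.22·log₂(0.22) = 0.4806
−0.28·log₂(0.28) = 0.5142
−0.26·log₂(0.26) = 0.5053
Sum ≈ 2.2146 → 2.2146 bits.

2.2146 bits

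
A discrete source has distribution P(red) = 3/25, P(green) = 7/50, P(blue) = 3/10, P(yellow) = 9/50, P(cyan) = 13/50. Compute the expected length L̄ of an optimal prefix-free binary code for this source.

2.26 bits/symbol

Repeatedly combine the two least-probable nodes; the expected code length is the sum of the merged weights.
merge 3/25 + 7/50 → 13/50
merge 9/50 + 13/50 → 11/25
merge 13/50 + 3/10 → 14/25
merge 11/25 + 14/25 → 1
L = 13/50 + 11/25 + 14/25 + 1 = 113/50 = 2.26 bits/symbol.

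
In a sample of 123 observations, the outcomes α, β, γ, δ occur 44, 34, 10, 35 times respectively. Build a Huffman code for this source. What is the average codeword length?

Probabilities are the counts divided by 123.
Repeatedly combine the two least-probable nodes; the expected code length is the sum of the merged weights.
merge 10/123 + 34/123 → 44/123
merge 35/123 + 44/123 → 79/123
merge 44/123 + 79/123 → 1
L = 44/123 + 79/123 + 1 = 2 bits/symbol.

2 bits/symbol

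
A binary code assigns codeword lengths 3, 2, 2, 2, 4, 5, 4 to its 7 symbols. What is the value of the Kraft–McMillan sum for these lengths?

1.03125

With common denominator 2^5 = 32: Σ 2^(−ℓᵢ) = 4/32 + 8/32 + 8/32 + 8/32 + 2/32 + 1/32 + 2/32 = 33/32 = 1.03125.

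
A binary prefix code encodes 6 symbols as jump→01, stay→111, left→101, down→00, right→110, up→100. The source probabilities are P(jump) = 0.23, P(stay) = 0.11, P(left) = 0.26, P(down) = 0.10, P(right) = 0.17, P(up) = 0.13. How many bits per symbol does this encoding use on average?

L̄ = Σ pᵢ·ℓᵢ = 0.23·2 + 0.11·3 + 0.26·3 + 0.10·2 + 0.17·3 + 0.13·3 = 2.67 bits/symbol.

2.67 bits/symbol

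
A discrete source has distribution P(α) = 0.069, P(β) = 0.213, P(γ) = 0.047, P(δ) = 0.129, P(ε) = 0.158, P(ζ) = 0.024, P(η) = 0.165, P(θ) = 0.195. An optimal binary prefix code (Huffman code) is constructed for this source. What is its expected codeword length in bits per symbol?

Repeatedly combine the two least-probable nodes; the expected code length is the sum of the merged weights.
merge 3/125 + 47/1000 → 71/1000
merge 69/1000 + 71/1000 → 7/50
merge 129/1000 + 7/50 → 269/1000
merge 79/500 + 33/200 → 323/1000
merge 39/200 + 213/1000 → 51/125
merge 269/1000 + 323/1000 → 74/125
merge 51/125 + 74/125 → 1
L = 71/1000 + 7/50 + 269/1000 + 323/1000 + 51/125 + 74/125 + 1 = 2803/1000 = 2.803 bits/symbol.

2.803 bits/symbol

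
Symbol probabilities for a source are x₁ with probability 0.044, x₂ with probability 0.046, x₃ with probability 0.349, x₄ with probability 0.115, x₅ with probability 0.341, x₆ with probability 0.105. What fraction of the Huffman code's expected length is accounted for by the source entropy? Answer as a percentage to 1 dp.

96.3%

Entropy H = −Σ p log₂ p ≈ 2.1622 bits.
Huffman merges: 11/250+23/500→9/100; 9/100+21/200→39/200; 23/200+39/200→31/100; 31/100+341/1000→651/1000; 349/1000+651/1000→1. L = 1123/500 ≈ 2.2460.
Efficiency = H/L = 2.1622/2.2460 = 96.3%.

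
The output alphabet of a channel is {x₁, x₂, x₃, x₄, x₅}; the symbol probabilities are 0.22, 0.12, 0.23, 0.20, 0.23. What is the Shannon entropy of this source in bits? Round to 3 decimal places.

H = −Σ pᵢ log₂ pᵢ.
−0.22·log₂(0.22) = 0.4806
−0.12·log₂(0.12) = 0.3671
−0.23·log₂(0.23) = 0.4877
−0.20·log₂(0.20) = 0.4644
−0.23·log₂(0.23) = 0.4877
Sum ≈ 2.2874 → 2.287 bits.

2.287 bits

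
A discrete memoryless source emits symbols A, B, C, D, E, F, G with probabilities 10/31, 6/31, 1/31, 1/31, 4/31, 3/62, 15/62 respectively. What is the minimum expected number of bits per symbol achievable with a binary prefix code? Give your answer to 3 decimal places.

Repeatedly combine the two least-probable nodes; the expected code length is the sum of the merged weights.
merge 1/31 + 1/31 → 2/31
merge 3/62 + 2/31 → 7/62
merge 7/62 + 4/31 → 15/62
merge 6/31 + 15/62 → 27/62
merge 15/62 + 10/31 → 35/62
merge 27/62 + 35/62 → 1
L = 2/31 + 7/62 + 15/62 + 27/62 + 35/62 + 1 = 75/31 ≈ 2.419 bits/symbol.

2.419 bits/symbol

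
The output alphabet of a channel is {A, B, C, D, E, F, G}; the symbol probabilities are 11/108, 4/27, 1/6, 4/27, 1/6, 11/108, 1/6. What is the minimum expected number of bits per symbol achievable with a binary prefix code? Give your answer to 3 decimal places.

2.833 bits/symbol

Repeatedly combine the two least-probable nodes; the expected code length is the sum of the merged weights.
merge 11/108 + 11/108 → 11/54
merge 4/27 + 4/27 → 8/27
merge 1/6 + 1/6 → 1/3
merge 1/6 + 11/54 → 10/27
merge 8/27 + 1/3 → 17/27
merge 10/27 + 17/27 → 1
L = 11/54 + 8/27 + 1/3 + 10/27 + 17/27 + 1 = 17/6 ≈ 2.833 bits/symbol.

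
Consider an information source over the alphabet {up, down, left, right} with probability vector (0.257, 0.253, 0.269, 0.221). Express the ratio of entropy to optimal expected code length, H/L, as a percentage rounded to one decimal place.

Entropy H = −Σ p log₂ p ≈ 1.9963 bits.
Huffman merges: 221/1000+253/1000→237/500; 257/1000+269/1000→263/500; 237/500+263/500→1. L = 2 ≈ 2.0000.
Efficiency = H/L = 1.9963/2.0000 = 99.8%.

99.8%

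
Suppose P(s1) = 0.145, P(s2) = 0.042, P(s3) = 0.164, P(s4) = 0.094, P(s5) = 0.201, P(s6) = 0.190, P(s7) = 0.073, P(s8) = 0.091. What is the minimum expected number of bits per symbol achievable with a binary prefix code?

2.909 bits/symbol

Repeatedly combine the two least-probable nodes; the expected code length is the sum of the merged weights.
merge 21/500 + 73/1000 → 23/200
merge 91/1000 + 47/500 → 37/200
merge 23/200 + 29/200 → 13/50
merge 41/250 + 37/200 → 349/1000
merge 19/100 + 201/1000 → 391/1000
merge 13/50 + 349/1000 → 609/1000
merge 391/1000 + 609/1000 → 1
L = 23/200 + 37/200 + 13/50 + 349/1000 + 391/1000 + 609/1000 + 1 = 2909/1000 = 2.909 bits/symbol.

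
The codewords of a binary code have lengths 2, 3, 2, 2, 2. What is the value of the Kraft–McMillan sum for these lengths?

With common denominator 2^3 = 8: Σ 2^(−ℓᵢ) = 2/8 + 1/8 + 2/8 + 2/8 + 2/8 = 9/8 = 1.125.

1.125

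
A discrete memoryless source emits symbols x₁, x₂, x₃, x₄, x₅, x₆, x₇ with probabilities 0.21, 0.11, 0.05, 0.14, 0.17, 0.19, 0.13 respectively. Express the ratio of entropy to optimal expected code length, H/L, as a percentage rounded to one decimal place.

Entropy H = −Σ p log₂ p ≈ 2.7088 bits.
Huffman merges: 1/20+11/100→4/25; 13/100+7/50→27/100; 4/25+17/100→33/100; 19/100+21/100→2/5; 27/100+33/100→3/5; 2/5+3/5→1. L = 69/25 ≈ 2.7600.
Efficiency = H/L = 2.7088/2.7600 = 98.1%.

98.1%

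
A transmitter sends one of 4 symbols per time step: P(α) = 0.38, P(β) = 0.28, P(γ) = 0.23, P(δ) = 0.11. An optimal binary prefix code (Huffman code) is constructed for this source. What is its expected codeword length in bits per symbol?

Repeatedly combine the two least-probable nodes; the expected code length is the sum of the merged weights.
merge 11/100 + 23/100 → 17/50
merge 7/25 + 17/50 → 31/50
merge 19/50 + 31/50 → 1
L = 17/50 + 31/50 + 1 = 49/25 = 1.96 bits/symbol.

1.96 bits/symbol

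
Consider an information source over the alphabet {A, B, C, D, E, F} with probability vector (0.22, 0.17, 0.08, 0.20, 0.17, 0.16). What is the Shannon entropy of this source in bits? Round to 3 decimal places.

H = −Σ pᵢ log₂ pᵢ.
−0.22·log₂(0.22) = 0.4806
−0.17·log₂(0.17) = 0.4346
−0.08·log₂(0.08) = 0.2915
−0.20·log₂(0.20) = 0.4644
−0.17·log₂(0.17) = 0.4346
−0.16·log₂(0.16) = 0.4230
Sum ≈ 2.5287 → 2.529 bits.

2.529 bits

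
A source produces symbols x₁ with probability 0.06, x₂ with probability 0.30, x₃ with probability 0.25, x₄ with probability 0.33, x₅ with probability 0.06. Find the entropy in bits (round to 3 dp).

H = −Σ pᵢ log₂ pᵢ.
−0.06·log₂(0.06) = 0.2435
−0.30·log₂(0.30) = 0.5211
−0.25·log₂(0.25) = 0.5000
−0.33·log₂(0.33) = 0.5278
−0.06·log₂(0.06) = 0.2435
Sum ≈ 2.0360 → 2.036 bits.

2.036 bits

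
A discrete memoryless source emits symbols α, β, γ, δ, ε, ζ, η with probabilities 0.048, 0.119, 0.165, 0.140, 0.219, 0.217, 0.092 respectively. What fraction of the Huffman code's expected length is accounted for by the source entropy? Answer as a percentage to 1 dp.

99.0%

Entropy H = −Σ p log₂ p ≈ 2.6766 bits.
Huffman merges: 6/125+23/250→7/50; 119/1000+7/50→259/1000; 7/50+33/200→61/200; 217/1000+219/1000→109/250; 259/1000+61/200→141/250; 109/250+141/250→1. L = 338/125 ≈ 2.7040.
Efficiency = H/L = 2.6766/2.7040 = 99.0%.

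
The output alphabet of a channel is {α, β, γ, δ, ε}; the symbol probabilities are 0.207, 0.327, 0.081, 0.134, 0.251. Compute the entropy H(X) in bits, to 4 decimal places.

2.1805 bits

H = −Σ pᵢ log₂ pᵢ.
−0.207·log₂(0.207) = 0.4704
−0.327·log₂(0.327) = 0.5273
−0.081·log₂(0.081) = 0.2937
−0.134·log₂(0.134) = 0.3886
−0.251·log₂(0.251) = 0.5006
Sum ≈ 2.1805 → 2.1805 bits.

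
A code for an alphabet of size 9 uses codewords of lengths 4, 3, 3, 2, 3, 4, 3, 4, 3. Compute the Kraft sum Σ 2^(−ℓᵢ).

With common denominator 2^4 = 16: Σ 2^(−ℓᵢ) = 1/16 + 2/16 + 2/16 + 4/16 + 2/16 + 1/16 + 2/16 + 1/16 + 2/16 = 17/16 = 1.0625.

1.0625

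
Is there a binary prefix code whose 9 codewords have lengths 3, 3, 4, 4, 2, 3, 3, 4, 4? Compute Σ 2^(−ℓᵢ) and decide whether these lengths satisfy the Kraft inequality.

With common denominator 2^4 = 16: Σ 2^(−ℓᵢ) = 2/16 + 2/16 + 1/16 + 1/16 + 4/16 + 2/16 + 2/16 + 1/16 + 1/16 = 16/16 = 1.
Kraft's inequality requires Σ ≤ 1; here Σ = 1 ≤ 1, so such a prefix code exists.

1; yes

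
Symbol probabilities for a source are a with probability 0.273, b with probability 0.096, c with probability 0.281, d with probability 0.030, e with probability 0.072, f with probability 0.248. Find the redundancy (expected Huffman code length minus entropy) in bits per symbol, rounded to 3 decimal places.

0.026 bits

Entropy H = −Σ p log₂ p ≈ 2.2744 bits.
Huffman merges: 3/100+9/125→51/500; 12/125+51/500→99/500; 99/500+31/125→223/500; 273/1000+281/1000→277/500; 223/500+277/500→1. L = 23/10 ≈ 2.3000.
L − H = 2.3000 − 2.2744 = 0.026 bits.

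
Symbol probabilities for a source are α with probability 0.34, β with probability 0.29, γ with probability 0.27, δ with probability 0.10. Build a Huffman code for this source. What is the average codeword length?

2 bits/symbol

Repeatedly combine the two least-probable nodes; the expected code length is the sum of the merged weights.
merge 1/10 + 27/100 → 37/100
merge 29/100 + 17/50 → 63/100
merge 37/100 + 63/100 → 1
L = 37/100 + 63/100 + 1 = 2 bits/symbol.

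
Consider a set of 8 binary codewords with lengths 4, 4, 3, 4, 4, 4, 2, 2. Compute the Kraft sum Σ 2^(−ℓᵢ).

0.9375

With common denominator 2^4 = 16: Σ 2^(−ℓᵢ) = 1/16 + 1/16 + 2/16 + 1/16 + 1/16 + 1/16 + 4/16 + 4/16 = 15/16 = 0.9375.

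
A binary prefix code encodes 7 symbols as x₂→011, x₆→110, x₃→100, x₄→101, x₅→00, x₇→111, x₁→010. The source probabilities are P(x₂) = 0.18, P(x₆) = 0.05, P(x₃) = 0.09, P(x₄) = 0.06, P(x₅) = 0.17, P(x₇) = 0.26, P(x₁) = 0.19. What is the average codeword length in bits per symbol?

2.83 bits/symbol

L̄ = Σ pᵢ·ℓᵢ = 0.18·3 + 0.05·3 + 0.09·3 + 0.06·3 + 0.17·2 + 0.26·3 + 0.19·3 = 2.83 bits/symbol.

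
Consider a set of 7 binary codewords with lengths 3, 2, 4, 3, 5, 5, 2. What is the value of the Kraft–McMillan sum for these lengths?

With common denominator 2^5 = 32: Σ 2^(−ℓᵢ) = 4/32 + 8/32 + 2/32 + 4/32 + 1/32 + 1/32 + 8/32 = 28/32 = 0.875.

0.875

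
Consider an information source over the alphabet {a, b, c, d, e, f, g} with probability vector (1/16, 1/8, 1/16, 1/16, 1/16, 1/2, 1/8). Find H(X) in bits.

Each probability is a power of 1/2, so log₂(1/p) is an integer.
H = Σ p·log₂(1/p) = 1/16·4 + 1/8·3 + 1/16·4 + 1/16·4 + 1/16·4 + 1/2·1 + 1/8·3 = 2.25 bits.

2.25 bits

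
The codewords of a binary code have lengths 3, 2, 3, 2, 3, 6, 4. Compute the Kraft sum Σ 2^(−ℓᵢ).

With common denominator 2^6 = 64: Σ 2^(−ℓᵢ) = 8/64 + 16/64 + 8/64 + 16/64 + 8/64 + 1/64 + 4/64 = 61/64 = 0.953125.

0.953125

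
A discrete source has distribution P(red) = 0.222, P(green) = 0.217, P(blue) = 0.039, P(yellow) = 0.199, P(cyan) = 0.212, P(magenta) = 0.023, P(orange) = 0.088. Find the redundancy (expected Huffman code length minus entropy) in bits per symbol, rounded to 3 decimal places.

0.046 bits

Entropy H = −Σ p log₂ p ≈ 2.5146 bits.
Huffman merges: 23/1000+39/1000→31/500; 31/500+11/125→3/20; 3/20+199/1000→349/1000; 53/250+217/1000→429/1000; 111/500+349/1000→571/1000; 429/1000+571/1000→1. L = 2561/1000 ≈ 2.5610.
L − H = 2.5610 − 2.5146 = 0.046 bits.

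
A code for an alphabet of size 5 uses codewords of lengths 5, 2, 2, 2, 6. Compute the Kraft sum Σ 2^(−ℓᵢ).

0.796875

With common denominator 2^6 = 64: Σ 2^(−ℓᵢ) = 2/64 + 16/64 + 16/64 + 16/64 + 1/64 = 51/64 = 0.796875.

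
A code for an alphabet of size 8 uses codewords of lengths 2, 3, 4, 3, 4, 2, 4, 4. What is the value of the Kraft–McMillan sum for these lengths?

With common denominator 2^4 = 16: Σ 2^(−ℓᵢ) = 4/16 + 2/16 + 1/16 + 2/16 + 1/16 + 4/16 + 1/16 + 1/16 = 16/16 = 1.

1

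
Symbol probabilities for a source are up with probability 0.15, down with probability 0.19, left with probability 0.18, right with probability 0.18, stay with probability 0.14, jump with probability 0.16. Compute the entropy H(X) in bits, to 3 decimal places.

H = −Σ pᵢ log₂ pᵢ.
−0.15·log₂(0.15) = 0.4105
−0.19·log₂(0.19) = 0.4552
−0.18·log₂(0.18) = 0.4453
−0.18·log₂(0.18) = 0.4453
−0.14·log₂(0.14) = 0.3971
−0.16·log₂(0.16) = 0.4230
Sum ≈ 2.5765 → 2.577 bits.

2.577 bits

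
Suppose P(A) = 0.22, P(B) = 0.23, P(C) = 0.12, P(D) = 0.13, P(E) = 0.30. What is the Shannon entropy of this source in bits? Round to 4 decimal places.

2.2390 bits

H = −Σ pᵢ log₂ pᵢ.
−0.22·log₂(0.22) = 0.4806
−0.23·log₂(0.23) = 0.4877
−0.12·log₂(0.12) = 0.3671
−0.13·log₂(0.13) = 0.3826
−0.30·log₂(0.30) = 0.5211
Sum ≈ 2.2390 → 2.2390 bits.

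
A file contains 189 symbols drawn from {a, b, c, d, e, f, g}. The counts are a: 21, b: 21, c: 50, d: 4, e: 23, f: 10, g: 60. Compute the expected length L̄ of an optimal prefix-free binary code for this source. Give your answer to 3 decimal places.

Probabilities are the counts divided by 189.
Repeatedly combine the two least-probable nodes; the expected code length is the sum of the merged weights.
merge 4/189 + 10/189 → 2/27
merge 2/27 + 1/9 → 5/27
merge 1/9 + 23/189 → 44/189
merge 5/27 + 44/189 → 79/189
merge 50/189 + 20/63 → 110/189
merge 79/189 + 110/189 → 1
L = 2/27 + 5/27 + 44/189 + 79/189 + 110/189 + 1 = 157/63 ≈ 2.492 bits/symbol.

2.492 bits/symbol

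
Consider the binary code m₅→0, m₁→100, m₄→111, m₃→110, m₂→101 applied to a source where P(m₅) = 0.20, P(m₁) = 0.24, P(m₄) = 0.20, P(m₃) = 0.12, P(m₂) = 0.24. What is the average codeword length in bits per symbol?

L̄ = Σ pᵢ·ℓᵢ = 0.20·1 + 0.24·3 + 0.20·3 + 0.12·3 + 0.24·3 = 2.6 bits/symbol.

2.6 bits/symbol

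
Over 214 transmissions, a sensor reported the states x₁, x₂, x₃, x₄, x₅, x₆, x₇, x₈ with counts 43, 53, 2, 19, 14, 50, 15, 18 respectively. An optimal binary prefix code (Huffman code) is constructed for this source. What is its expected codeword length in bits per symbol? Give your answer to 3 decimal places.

Probabilities are the counts divided by 214.
Repeatedly combine the two least-probable nodes; the expected code length is the sum of the merged weights.
merge 1/107 + 7/107 → 8/107
merge 15/214 + 8/107 → 31/214
merge 9/107 + 19/214 → 37/214
merge 31/214 + 37/214 → 34/107
merge 43/214 + 25/107 → 93/214
merge 53/214 + 34/107 → 121/214
merge 93/214 + 121/214 → 1
L = 8/107 + 31/214 + 37/214 + 34/107 + 93/214 + 121/214 + 1 = 290/107 ≈ 2.710 bits/symbol.

2.710 bits/symbol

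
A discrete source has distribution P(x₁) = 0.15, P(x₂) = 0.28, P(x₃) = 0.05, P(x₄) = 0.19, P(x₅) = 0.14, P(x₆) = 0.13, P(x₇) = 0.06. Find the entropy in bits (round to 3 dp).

H = −Σ pᵢ log₂ pᵢ.
−0.15·log₂(0.15) = 0.4105
−0.28·log₂(0.28) = 0.5142
−0.05·log₂(0.05) = 0.2161
−0.19·log₂(0.19) = 0.4552
−0.14·log₂(0.14) = 0.3971
−0.13·log₂(0.13) = 0.3826
−0.06·log₂(0.06) = 0.2435
Sum ≈ 2.6194 → 2.619 bits.

2.619 bits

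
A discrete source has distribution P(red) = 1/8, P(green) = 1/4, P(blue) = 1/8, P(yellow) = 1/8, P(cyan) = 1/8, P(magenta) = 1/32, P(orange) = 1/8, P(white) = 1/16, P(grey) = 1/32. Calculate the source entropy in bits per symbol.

2.9375 bits

Each probability is a power of 1/2, so log₂(1/p) is an integer.
H = Σ p·log₂(1/p) = 1/8·3 + 1/4·2 + 1/8·3 + 1/8·3 + 1/8·3 + 1/32·5 + 1/8·3 + 1/16·4 + 1/32·5 = 2.9375 bits.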